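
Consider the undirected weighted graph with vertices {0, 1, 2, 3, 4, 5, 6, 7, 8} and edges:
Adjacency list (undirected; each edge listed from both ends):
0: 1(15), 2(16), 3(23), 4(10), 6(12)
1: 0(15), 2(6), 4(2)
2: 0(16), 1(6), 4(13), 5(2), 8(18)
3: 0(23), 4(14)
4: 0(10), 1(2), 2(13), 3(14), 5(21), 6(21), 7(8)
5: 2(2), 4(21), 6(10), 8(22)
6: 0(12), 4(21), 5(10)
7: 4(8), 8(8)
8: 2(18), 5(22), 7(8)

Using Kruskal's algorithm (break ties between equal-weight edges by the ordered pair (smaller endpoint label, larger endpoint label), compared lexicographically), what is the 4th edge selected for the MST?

4-7

Kruskal's algorithm — process edges by increasing weight (ties by edge label):
1–4 (2): add — endpoints in different components.
2–5 (2): add — endpoints in different components.
1–2 (6): add — endpoints in different components.
4–7 (8): add — endpoints in different components.
7–8 (8): add — endpoints in different components.
0–4 (10): add — endpoints in different components.
5–6 (10): add — endpoints in different components.
0–6 (12): skip — 0 and 6 already connected.
2–4 (13): skip — 2 and 4 already connected.
3–4 (14): add — endpoints in different components.
The 4th edge added is 4–7.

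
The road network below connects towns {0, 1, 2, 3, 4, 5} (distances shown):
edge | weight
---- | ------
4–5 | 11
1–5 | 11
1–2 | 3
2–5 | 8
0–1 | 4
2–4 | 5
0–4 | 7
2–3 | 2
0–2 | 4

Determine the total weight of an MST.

22

Prim, starting at 2.
Step 1: frontier [2–3 2, 1–2 3, 0–2 4, 2–4 5, 2–5 8] → take 2–3 (2); add 3.
Step 2: frontier [1–2 3, 0–2 4, 2–4 5, 2–5 8] → take 1–2 (3); add 1.
Step 3: frontier [0–1 4, 1–5 11, 0–2 4, 2–4 5, 2–5 8] → take 0–1 (4); add 0.
Step 4: frontier [0–4 7, 1–5 11, 2–4 5, 2–5 8] → take 2–4 (5); add 4.
Step 5: frontier [1–5 11, 2–5 8, 4–5 11] → take 2–5 (8); add 5.
MST edges: 2–3, 1–2, 0–1, 2–4, 2–5; total weight 2+3+4+5+8 = 22.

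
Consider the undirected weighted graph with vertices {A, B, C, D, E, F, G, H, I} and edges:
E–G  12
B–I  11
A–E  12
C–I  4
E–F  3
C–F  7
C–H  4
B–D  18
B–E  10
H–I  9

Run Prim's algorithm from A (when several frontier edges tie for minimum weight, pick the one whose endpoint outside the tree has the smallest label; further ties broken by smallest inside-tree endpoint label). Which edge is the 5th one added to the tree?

C-I

Grow the tree from A using Prim:
Step 1: frontier [A–E 12] → take A–E (12); add E.
Step 2: frontier [E–F 3, B–E 10, E–G 12] → take E–F (3); add F.
Step 3: frontier [B–E 10, E–G 12, C–F 7] → take C–F (7); add C.
Step 4: frontier [C–H 4, C–I 4, B–E 10, E–G 12] → take C–H (4); add H.
Step 5: frontier [C–I 4, B–E 10, E–G 12, H–I 9] → take C–I (4); add I.
Step 6: frontier [B–E 10, E–G 12, B–I 11] → take B–E (10); add B.
Step 7: frontier [B–D 18, E–G 12] → take E–G (12); add G.
Step 8: frontier [B–D 18] → take B–D (18); add D.
The 5th edge added is C–I.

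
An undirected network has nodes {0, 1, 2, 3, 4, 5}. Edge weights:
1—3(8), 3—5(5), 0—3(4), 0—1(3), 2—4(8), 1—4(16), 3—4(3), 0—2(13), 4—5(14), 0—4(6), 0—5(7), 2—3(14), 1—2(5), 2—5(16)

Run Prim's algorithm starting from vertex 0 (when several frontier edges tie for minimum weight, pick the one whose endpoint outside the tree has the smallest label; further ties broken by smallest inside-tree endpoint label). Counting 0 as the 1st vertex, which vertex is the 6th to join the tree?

5

Prim, starting at 0.
Step 1: cheapest edge leaving the tree is 0—1 (3); add 1.
Step 2: cheapest edge leaving the tree is 0—3 (4); add 3.
Step 3: cheapest edge leaving the tree is 3—4 (3); add 4.
Step 4: cheapest edge leaving the tree is 1—2 (5); add 2.
Step 5: cheapest edge leaving the tree is 3—5 (5); add 5.
Vertex order: 0, 1, 3, 4, 2, 5. The 6th vertex is 5.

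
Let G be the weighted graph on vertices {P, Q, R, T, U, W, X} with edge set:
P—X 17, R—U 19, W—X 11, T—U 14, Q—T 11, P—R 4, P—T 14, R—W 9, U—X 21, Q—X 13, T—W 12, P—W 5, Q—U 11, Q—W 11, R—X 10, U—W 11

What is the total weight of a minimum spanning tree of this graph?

52

Kruskal's algorithm — process edges by increasing weight (ties by edge label):
P—R (4): add. Components now {W} {P,R} {X} {U} {Q} {T}
P—W (5): add. Components now {P,R,W} {X} {U} {Q} {T}
R—W (9): skip — W and R already connected.
R—X (10): add. Components now {P,R,W,X} {U} {Q} {T}
Q—T (11): add. Components now {P,R,W,X} {U} {Q,T}
Q—U (11): add. Components now {P,R,W,X} {Q,T,U}
Q—W (11): add. Components now {P,Q,R,T,U,W,X}
MST edges: P—R, P—W, R—X, Q—T, Q—U, Q—W; total weight 4+5+10+11+11+11 = 52.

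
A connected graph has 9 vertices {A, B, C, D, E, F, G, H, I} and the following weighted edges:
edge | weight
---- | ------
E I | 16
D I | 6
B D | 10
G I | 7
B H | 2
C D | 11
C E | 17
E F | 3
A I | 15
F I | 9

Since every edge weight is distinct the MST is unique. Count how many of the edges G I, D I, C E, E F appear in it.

3

Kruskal's algorithm — process edges by increasing weight (ties by edge label):
B H (2): add — endpoints in different components.
E F (3): add — endpoints in different components.
D I (6): add — endpoints in different components.
G I (7): add — endpoints in different components.
F I (9): add — endpoints in different components.
B D (10): add — endpoints in different components.
C D (11): add — endpoints in different components.
A I (15): add — endpoints in different components.
MST edge set: {B H, E F, D I, G I, F I, B D, C D, A I}.
Of the listed edges, {G I, D I, E F} are in the MST → 3.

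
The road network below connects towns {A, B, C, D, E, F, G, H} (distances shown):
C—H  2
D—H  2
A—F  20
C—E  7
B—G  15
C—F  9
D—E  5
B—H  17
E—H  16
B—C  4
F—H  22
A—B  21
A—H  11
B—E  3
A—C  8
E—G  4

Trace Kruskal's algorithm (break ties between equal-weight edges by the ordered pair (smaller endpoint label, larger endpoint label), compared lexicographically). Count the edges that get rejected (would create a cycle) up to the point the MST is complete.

Kruskal's algorithm — process edges by increasing weight (ties by edge label):
C—H (2): add — endpoints in different components.
D—H (2): add — endpoints in different components.
B—E (3): add — endpoints in different components.
B—C (4): add — endpoints in different components.
E—G (4): add — endpoints in different components.
D—E (5): skip — D and E already connected.
C—E (7): skip — C and E already connected.
A—C (8): add — endpoints in different components.
C—F (9): add — endpoints in different components.
Edges rejected before the tree was complete: 2.

2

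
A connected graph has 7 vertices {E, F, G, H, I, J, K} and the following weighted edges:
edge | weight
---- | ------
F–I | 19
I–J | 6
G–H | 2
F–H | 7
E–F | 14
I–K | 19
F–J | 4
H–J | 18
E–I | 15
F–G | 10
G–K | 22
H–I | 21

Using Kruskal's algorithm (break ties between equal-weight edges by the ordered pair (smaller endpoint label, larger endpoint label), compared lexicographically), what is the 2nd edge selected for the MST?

F-J

Kruskal: consider edges lightest-first.
G–H (2): add — endpoints in different components.
F–J (4): add — endpoints in different components.
I–J (6): add — endpoints in different components.
F–H (7): add — endpoints in different components.
F–G (10): skip — F and G already connected.
E–F (14): add — endpoints in different components.
E–I (15): skip — E and I already connected.
H–J (18): skip — H and J already connected.
F–I (19): skip — F and I already connected.
I–K (19): add — endpoints in different components.
The 2nd edge added is F–J.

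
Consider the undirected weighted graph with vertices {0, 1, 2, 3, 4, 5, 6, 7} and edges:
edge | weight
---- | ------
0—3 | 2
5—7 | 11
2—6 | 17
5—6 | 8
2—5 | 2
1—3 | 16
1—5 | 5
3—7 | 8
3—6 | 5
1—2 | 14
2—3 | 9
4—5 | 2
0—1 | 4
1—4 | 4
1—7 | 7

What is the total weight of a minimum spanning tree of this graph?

Kruskal: consider edges lightest-first.
0—3 (2): add — endpoints in different components.
2—5 (2): add — endpoints in different components.
4—5 (2): add — endpoints in different components.
0—1 (4): add — endpoints in different components.
1—4 (4): add — endpoints in different components.
1—5 (5): skip — 1 and 5 already connected.
3—6 (5): add — endpoints in different components.
1—7 (7): add — endpoints in different components.
MST edges: 0—3, 2—5, 4—5, 0—1, 1—4, 3—6, 1—7; total weight 2+2+2+4+4+5+7 = 26.

26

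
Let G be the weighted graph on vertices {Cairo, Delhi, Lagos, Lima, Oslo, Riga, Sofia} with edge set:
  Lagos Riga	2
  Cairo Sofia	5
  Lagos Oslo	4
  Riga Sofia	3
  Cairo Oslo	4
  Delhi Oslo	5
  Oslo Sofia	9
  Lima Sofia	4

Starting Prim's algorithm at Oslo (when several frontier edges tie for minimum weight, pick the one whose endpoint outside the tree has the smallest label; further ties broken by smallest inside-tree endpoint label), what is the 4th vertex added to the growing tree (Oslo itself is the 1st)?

Riga

Prim, starting at Oslo.
Step 1: frontier [Cairo Oslo 4, Lagos Oslo 4, Delhi Oslo 5, Oslo Sofia 9] → take Cairo Oslo (4); add Cairo.
Step 2: frontier [Cairo Sofia 5, Lagos Oslo 4, Delhi Oslo 5, Oslo Sofia 9] → take Lagos Oslo (4); add Lagos.
Step 3: frontier [Cairo Sofia 5, Lagos Riga 2, Delhi Oslo 5, Oslo Sofia 9] → take Lagos Riga (2); add Riga.
Step 4: frontier [Cairo Sofia 5, Delhi Oslo 5, Oslo Sofia 9, Riga Sofia 3] → take Riga Sofia (3); add Sofia.
Step 5: frontier [Delhi Oslo 5, Lima Sofia 4] → take Lima Sofia (4); add Lima.
Step 6: frontier [Delhi Oslo 5] → take Delhi Oslo (5); add Delhi.
Vertex order: Oslo, Cairo, Lagos, Riga, Sofia, Lima, Delhi. The 4th vertex is Riga.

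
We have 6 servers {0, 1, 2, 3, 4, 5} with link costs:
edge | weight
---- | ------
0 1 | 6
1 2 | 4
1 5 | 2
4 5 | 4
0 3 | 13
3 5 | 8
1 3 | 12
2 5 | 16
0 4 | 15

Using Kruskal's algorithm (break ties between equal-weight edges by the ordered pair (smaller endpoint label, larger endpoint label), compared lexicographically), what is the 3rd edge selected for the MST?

Kruskal's algorithm — process edges by increasing weight (ties by edge label):
1 5 (2): add — endpoints in different components.
1 2 (4): add — endpoints in different components.
4 5 (4): add — endpoints in different components.
0 1 (6): add — endpoints in different components.
3 5 (8): add — endpoints in different components.
The 3rd edge added is 4 5.

4-5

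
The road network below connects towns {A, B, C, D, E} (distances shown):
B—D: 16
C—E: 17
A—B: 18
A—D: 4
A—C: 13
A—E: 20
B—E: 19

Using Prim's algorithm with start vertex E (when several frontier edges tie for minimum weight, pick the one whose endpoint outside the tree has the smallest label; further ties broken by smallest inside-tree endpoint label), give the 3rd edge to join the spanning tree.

A-D

Prim's algorithm from E:
Step 1: cheapest edge leaving the tree is C—E (17); add C.
Step 2: cheapest edge leaving the tree is A—C (13); add A.
Step 3: cheapest edge leaving the tree is A—D (4); add D.
Step 4: cheapest edge leaving the tree is B—D (16); add B.
The 3rd edge added is A—D.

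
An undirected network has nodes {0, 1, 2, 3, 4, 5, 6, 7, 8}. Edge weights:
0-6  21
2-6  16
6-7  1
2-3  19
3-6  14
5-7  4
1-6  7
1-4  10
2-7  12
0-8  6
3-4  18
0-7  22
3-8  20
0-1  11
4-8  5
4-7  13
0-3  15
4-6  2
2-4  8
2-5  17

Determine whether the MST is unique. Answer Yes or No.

Kruskal: consider edges lightest-first.
6-7 (1): add — endpoints in different components.
4-6 (2): add — endpoints in different components.
5-7 (4): add — endpoints in different components.
4-8 (5): add — endpoints in different components.
0-8 (6): add — endpoints in different components.
1-6 (7): add — endpoints in different components.
2-4 (8): add — endpoints in different components.
1-4 (10): skip — 1 and 4 already connected.
0-1 (11): skip — 0 and 1 already connected.
2-7 (12): skip — 2 and 7 already connected.
4-7 (13): skip — 4 and 7 already connected.
3-6 (14): add — endpoints in different components.
Every non-tree edge has weight strictly greater than the heaviest edge on the tree path between its endpoints, so the MST is unique.

Yes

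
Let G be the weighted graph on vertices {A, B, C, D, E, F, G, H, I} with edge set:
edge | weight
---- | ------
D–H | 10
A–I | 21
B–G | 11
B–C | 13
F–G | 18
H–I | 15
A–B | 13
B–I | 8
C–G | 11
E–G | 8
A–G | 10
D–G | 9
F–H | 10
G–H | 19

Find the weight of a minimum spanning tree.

77

Kruskal: consider edges lightest-first.
B–I (8): add — endpoints in different components.
E–G (8): add — endpoints in different components.
D–G (9): add — endpoints in different components.
A–G (10): add — endpoints in different components.
D–H (10): add — endpoints in different components.
F–H (10): add — endpoints in different components.
B–G (11): add — endpoints in different components.
C–G (11): add — endpoints in different components.
MST edges: B–I, E–G, D–G, A–G, D–H, F–H, B–G, C–G; total weight 8+8+9+10+10+10+11+11 = 77.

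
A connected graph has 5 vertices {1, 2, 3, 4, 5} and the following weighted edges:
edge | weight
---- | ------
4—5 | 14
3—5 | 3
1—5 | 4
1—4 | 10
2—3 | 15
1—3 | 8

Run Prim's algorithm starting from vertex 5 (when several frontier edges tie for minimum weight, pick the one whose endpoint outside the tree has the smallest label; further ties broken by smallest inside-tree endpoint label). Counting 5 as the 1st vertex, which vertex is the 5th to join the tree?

2

Prim, starting at 5.
Step 1: frontier [3—5 3, 1—5 4, 4—5 14] → take 3—5 (3); add 3.
Step 2: frontier [1—3 8, 2—3 15, 1—5 4, 4—5 14] → take 1—5 (4); add 1.
Step 3: frontier [1—4 10, 2—3 15, 4—5 14] → take 1—4 (10); add 4.
Step 4: frontier [2—3 15] → take 2—3 (15); add 2.
Vertex order: 5, 3, 1, 4, 2. The 5th vertex is 2.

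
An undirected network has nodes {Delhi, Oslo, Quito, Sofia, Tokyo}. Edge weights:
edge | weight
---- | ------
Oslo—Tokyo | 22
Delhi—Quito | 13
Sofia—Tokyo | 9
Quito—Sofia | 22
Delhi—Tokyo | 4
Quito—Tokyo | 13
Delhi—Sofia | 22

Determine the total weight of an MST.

Prim's algorithm from Delhi:
Step 1: cheapest edge leaving the tree is Delhi—Tokyo (4); add Tokyo.
Step 2: cheapest edge leaving the tree is Sofia—Tokyo (9); add Sofia.
Step 3: cheapest edge leaving the tree is Delhi—Quito (13); add Quito.
Step 4: cheapest edge leaving the tree is Oslo—Tokyo (22); add Oslo.
MST edges: Delhi—Tokyo, Sofia—Tokyo, Delhi—Quito, Oslo—Tokyo; total weight 4+9+13+22 = 48.

48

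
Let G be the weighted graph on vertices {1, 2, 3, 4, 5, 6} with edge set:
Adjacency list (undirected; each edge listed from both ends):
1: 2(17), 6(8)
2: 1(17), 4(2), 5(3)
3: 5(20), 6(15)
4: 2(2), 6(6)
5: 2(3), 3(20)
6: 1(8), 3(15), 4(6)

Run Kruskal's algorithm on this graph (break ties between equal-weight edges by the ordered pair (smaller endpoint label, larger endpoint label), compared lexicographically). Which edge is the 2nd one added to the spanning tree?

2-5

Sort edges by weight, then run Kruskal:
2 4 (2): add — endpoints in different components.
2 5 (3): add — endpoints in different components.
4 6 (6): add — endpoints in different components.
1 6 (8): add — endpoints in different components.
3 6 (15): add — endpoints in different components.
The 2nd edge added is 2 5.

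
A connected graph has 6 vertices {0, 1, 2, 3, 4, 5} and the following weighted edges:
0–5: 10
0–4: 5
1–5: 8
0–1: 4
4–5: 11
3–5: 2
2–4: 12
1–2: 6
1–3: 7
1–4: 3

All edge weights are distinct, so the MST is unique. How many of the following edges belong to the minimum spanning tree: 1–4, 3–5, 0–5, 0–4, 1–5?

2

Sort edges by weight, then run Kruskal:
3–5 (2): add. Components now {0} {1} {2} {3,5} {4}
1–4 (3): add. Components now {0} {1,4} {2} {3,5}
0–1 (4): add. Components now {0,1,4} {2} {3,5}
0–4 (5): skip — 0 and 4 already connected.
1–2 (6): add. Components now {0,1,2,4} {3,5}
1–3 (7): add. Components now {0,1,2,3,4,5}
MST edge set: {3–5, 1–4, 0–1, 1–2, 1–3}.
Of the listed edges, {1–4, 3–5} are in the MST → 2.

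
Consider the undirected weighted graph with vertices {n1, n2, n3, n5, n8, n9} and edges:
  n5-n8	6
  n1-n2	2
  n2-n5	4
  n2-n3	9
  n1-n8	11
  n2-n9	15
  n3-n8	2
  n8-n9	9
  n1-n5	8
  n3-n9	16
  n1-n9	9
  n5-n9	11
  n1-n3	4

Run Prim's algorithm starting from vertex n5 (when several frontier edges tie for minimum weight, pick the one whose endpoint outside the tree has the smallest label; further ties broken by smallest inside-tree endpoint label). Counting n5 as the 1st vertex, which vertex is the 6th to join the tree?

Prim, starting at n5.
Step 1: cheapest edge leaving the tree is n2-n5 (4); add n2.
Step 2: cheapest edge leaving the tree is n1-n2 (2); add n1.
Step 3: cheapest edge leaving the tree is n1-n3 (4); add n3.
Step 4: cheapest edge leaving the tree is n3-n8 (2); add n8.
Step 5: cheapest edge leaving the tree is n1-n9 (9); add n9.
Vertex order: n5, n2, n1, n3, n8, n9. The 6th vertex is n9.

n9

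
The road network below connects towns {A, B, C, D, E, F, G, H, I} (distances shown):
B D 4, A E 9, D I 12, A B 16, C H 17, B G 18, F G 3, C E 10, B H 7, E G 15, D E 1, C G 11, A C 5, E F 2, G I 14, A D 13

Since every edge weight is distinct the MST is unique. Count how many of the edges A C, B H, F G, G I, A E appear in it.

Kruskal: consider edges lightest-first.
D E (1): add — endpoints in different components.
E F (2): add — endpoints in different components.
F G (3): add — endpoints in different components.
B D (4): add — endpoints in different components.
A C (5): add — endpoints in different components.
B H (7): add — endpoints in different components.
A E (9): add — endpoints in different components.
C E (10): skip — C and E already connected.
C G (11): skip — C and G already connected.
D I (12): add — endpoints in different components.
MST edge set: {D E, E F, F G, B D, A C, B H, A E, D I}.
Of the listed edges, {A C, B H, F G, A E} are in the MST → 4.

4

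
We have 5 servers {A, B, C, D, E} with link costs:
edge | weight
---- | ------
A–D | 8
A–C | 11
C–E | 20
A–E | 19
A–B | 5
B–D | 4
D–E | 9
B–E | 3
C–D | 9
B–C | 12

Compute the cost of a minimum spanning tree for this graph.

21

Sort edges by weight, then run Kruskal:
B–E (3): add — endpoints in different components.
B–D (4): add — endpoints in different components.
A–B (5): add — endpoints in different components.
A–D (8): skip — A and D already connected.
C–D (9): add — endpoints in different components.
MST edges: B–E, B–D, A–B, C–D; total weight 3+4+5+9 = 21.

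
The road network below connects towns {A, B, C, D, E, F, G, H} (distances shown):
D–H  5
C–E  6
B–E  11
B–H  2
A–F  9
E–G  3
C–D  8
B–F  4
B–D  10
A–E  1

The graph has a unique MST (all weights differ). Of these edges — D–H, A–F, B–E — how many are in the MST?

Sort edges by weight, then run Kruskal:
A–E (1): add — endpoints in different components.
B–H (2): add — endpoints in different components.
E–G (3): add — endpoints in different components.
B–F (4): add — endpoints in different components.
D–H (5): add — endpoints in different components.
C–E (6): add — endpoints in different components.
C–D (8): add — endpoints in different components.
MST edge set: {A–E, B–H, E–G, B–F, D–H, C–E, C–D}.
Of the listed edges, {D–H} are in the MST → 1.

1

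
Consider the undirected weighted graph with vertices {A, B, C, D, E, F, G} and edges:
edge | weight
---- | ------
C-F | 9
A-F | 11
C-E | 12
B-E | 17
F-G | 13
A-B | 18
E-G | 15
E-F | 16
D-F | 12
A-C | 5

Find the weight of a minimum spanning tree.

Sort edges by weight, then run Kruskal:
A-C (5): add — endpoints in different components.
C-F (9): add — endpoints in different components.
A-F (11): skip — A and F already connected.
C-E (12): add — endpoints in different components.
D-F (12): add — endpoints in different components.
F-G (13): add — endpoints in different components.
E-G (15): skip — E and G already connected.
E-F (16): skip — E and F already connected.
B-E (17): add — endpoints in different components.
MST edges: A-C, C-F, C-E, D-F, F-G, B-E; total weight 5+9+12+12+13+17 = 68.

68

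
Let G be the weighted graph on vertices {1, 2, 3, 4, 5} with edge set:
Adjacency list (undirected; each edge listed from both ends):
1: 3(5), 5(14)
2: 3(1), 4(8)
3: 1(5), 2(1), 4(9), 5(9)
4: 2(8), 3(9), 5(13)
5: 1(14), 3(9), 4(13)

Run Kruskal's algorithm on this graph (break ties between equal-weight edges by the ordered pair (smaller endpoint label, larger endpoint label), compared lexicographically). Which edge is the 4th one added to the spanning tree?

3-5

Kruskal's algorithm — process edges by increasing weight (ties by edge label):
2–3 (1): add. Components now {1} {2,3} {4} {5}
1–3 (5): add. Components now {1,2,3} {4} {5}
2–4 (8): add. Components now {1,2,3,4} {5}
3–4 (9): skip — 3 and 4 already connected.
3–5 (9): add. Components now {1,2,3,4,5}
The 4th edge added is 3–5.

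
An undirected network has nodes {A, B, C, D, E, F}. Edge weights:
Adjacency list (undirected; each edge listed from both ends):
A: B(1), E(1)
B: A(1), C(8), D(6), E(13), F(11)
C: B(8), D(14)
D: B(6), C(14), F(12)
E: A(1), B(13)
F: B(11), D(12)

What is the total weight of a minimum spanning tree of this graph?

27

Kruskal's algorithm — process edges by increasing weight (ties by edge label):
A–B (1): add — endpoints in different components.
A–E (1): add — endpoints in different components.
B–D (6): add — endpoints in different components.
B–C (8): add — endpoints in different components.
B–F (11): add — endpoints in different components.
MST edges: A–B, A–E, B–D, B–C, B–F; total weight 1+1+6+8+11 = 27.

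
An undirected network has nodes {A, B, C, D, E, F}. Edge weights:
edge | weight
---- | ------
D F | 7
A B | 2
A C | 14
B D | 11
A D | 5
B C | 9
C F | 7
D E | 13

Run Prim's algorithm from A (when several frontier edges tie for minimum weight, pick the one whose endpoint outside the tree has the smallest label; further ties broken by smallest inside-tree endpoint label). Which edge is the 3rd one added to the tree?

D-F

Prim, starting at A.
Step 1: frontier [A B 2, A D 5, A C 14] → take A B (2); add B.
Step 2: frontier [A D 5, A C 14, B C 9, B D 11] → take A D (5); add D.
Step 3: frontier [A C 14, B C 9, D F 7, D E 13] → take D F (7); add F.
Step 4: frontier [A C 14, B C 9, D E 13, C F 7] → take C F (7); add C.
Step 5: frontier [D E 13] → take D E (13); add E.
The 3rd edge added is D F.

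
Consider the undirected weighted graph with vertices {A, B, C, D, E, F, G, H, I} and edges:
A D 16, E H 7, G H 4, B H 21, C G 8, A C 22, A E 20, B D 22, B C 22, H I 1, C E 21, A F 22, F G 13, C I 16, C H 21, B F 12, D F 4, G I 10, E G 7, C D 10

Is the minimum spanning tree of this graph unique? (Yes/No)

Kruskal: consider edges lightest-first.
H I (1): add — endpoints in different components.
D F (4): add — endpoints in different components.
G H (4): add — endpoints in different components.
E G (7): add — endpoints in different components.
E H (7): skip — E and H already connected.
C G (8): add — endpoints in different components.
C D (10): add — endpoints in different components.
G I (10): skip — G and I already connected.
B F (12): add — endpoints in different components.
F G (13): skip — F and G already connected.
A D (16): add — endpoints in different components.
Non-tree edge E H has weight 7, equal to the heaviest edge on its tree cycle — swapping gives another MST of the same weight. Not unique.

No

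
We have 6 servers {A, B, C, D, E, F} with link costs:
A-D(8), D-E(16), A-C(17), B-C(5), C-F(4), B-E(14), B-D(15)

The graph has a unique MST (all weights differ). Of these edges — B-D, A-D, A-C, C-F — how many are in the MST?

3

Kruskal: consider edges lightest-first.
C-F (4): add. Components now {A} {B} {C,F} {D} {E}
B-C (5): add. Components now {A} {B,C,F} {D} {E}
A-D (8): add. Components now {A,D} {B,C,F} {E}
B-E (14): add. Components now {A,D} {B,C,E,F}
B-D (15): add. Components now {A,B,C,D,E,F}
MST edge set: {C-F, B-C, A-D, B-E, B-D}.
Of the listed edges, {B-D, A-D, C-F} are in the MST → 3.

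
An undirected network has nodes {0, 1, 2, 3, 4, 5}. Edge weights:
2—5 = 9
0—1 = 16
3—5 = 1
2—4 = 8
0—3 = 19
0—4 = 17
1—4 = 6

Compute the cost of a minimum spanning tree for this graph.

Prim's algorithm from 1:
Step 1: frontier [1—4 6, 0—1 16] → take 1—4 (6); add 4.
Step 2: frontier [0—1 16, 2—4 8, 0—4 17] → take 2—4 (8); add 2.
Step 3: frontier [0—1 16, 2—5 9, 0—4 17] → take 2—5 (9); add 5.
Step 4: frontier [0—1 16, 0—4 17, 3—5 1] → take 3—5 (1); add 3.
Step 5: frontier [0—1 16, 0—3 19, 0—4 17] → take 0—1 (16); add 0.
MST edges: 1—4, 2—4, 2—5, 3—5, 0—1; total weight 6+8+9+1+16 = 40.

40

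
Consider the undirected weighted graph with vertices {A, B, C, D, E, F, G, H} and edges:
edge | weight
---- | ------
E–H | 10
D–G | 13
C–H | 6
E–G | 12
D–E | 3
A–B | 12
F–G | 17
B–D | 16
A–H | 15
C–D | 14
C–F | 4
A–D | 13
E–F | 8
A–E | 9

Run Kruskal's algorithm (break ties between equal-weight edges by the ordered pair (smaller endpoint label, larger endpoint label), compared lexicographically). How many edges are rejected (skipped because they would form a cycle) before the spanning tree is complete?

1

Kruskal: consider edges lightest-first.
D–E (3): add — endpoints in different components.
C–F (4): add — endpoints in different components.
C–H (6): add — endpoints in different components.
E–F (8): add — endpoints in different components.
A–E (9): add — endpoints in different components.
E–H (10): skip — E and H already connected.
A–B (12): add — endpoints in different components.
E–G (12): add — endpoints in different components.
Edges rejected before the tree was complete: 1.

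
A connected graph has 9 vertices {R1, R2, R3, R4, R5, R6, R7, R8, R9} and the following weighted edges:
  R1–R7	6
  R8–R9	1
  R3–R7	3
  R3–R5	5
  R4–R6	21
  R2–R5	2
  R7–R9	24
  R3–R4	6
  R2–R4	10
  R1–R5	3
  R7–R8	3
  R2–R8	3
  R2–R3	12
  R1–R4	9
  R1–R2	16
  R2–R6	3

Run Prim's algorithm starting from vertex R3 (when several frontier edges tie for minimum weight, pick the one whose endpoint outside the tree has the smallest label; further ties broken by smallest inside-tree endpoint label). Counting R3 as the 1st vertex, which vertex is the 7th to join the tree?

R1

Prim's algorithm from R3:
Step 1: cheapest edge leaving the tree is R3–R7 (3); add R7.
Step 2: cheapest edge leaving the tree is R7–R8 (3); add R8.
Step 3: cheapest edge leaving the tree is R8–R9 (1); add R9.
Step 4: cheapest edge leaving the tree is R2–R8 (3); add R2.
Step 5: cheapest edge leaving the tree is R2–R5 (2); add R5.
Step 6: cheapest edge leaving the tree is R1–R5 (3); add R1.
Step 7: cheapest edge leaving the tree is R2–R6 (3); add R6.
Step 8: cheapest edge leaving the tree is R3–R4 (6); add R4.
Vertex order: R3, R7, R8, R9, R2, R5, R1, R6, R4. The 7th vertex is R1.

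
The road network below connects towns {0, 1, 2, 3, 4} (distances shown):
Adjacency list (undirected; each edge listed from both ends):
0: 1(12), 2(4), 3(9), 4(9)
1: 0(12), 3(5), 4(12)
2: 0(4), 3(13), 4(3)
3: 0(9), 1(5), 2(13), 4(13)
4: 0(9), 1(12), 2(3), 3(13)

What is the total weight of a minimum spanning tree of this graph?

Prim, starting at 3.
Step 1: frontier [1 3 5, 0 3 9, 2 3 13, 3 4 13] → take 1 3 (5); add 1.
Step 2: frontier [0 1 12, 1 4 12, 0 3 9, 2 3 13, 3 4 13] → take 0 3 (9); add 0.
Step 3: frontier [0 2 4, 0 4 9, 1 4 12, 2 3 13, 3 4 13] → take 0 2 (4); add 2.
Step 4: frontier [0 4 9, 1 4 12, 2 4 3, 3 4 13] → take 2 4 (3); add 4.
MST edges: 1 3, 0 3, 0 2, 2 4; total weight 5+9+4+3 = 21.

21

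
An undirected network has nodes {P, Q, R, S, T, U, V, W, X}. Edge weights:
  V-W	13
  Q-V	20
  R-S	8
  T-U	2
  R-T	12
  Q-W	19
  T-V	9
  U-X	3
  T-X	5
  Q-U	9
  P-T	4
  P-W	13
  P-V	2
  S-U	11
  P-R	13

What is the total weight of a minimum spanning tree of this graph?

52

Prim's algorithm from U:
Step 1: cheapest edge leaving the tree is T-U (2); add T.
Step 2: cheapest edge leaving the tree is U-X (3); add X.
Step 3: cheapest edge leaving the tree is P-T (4); add P.
Step 4: cheapest edge leaving the tree is P-V (2); add V.
Step 5: cheapest edge leaving the tree is Q-U (9); add Q.
Step 6: cheapest edge leaving the tree is S-U (11); add S.
Step 7: cheapest edge leaving the tree is R-S (8); add R.
Step 8: cheapest edge leaving the tree is P-W (13); add W.
MST edges: T-U, U-X, P-T, P-V, Q-U, S-U, R-S, P-W; total weight 2+3+4+2+9+11+8+13 = 52.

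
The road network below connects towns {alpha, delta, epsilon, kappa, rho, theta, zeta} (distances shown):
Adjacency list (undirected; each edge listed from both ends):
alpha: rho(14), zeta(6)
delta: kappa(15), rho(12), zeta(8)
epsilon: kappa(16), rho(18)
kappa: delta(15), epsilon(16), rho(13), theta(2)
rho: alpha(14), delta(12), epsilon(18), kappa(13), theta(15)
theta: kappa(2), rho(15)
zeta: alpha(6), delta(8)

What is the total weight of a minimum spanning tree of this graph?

57

Kruskal's algorithm — process edges by increasing weight (ties by edge label):
kappa—theta (2): add — endpoints in different components.
alpha—zeta (6): add — endpoints in different components.
delta—zeta (8): add — endpoints in different components.
delta—rho (12): add — endpoints in different components.
kappa—rho (13): add — endpoints in different components.
alpha—rho (14): skip — rho and alpha already connected.
delta—kappa (15): skip — kappa and delta already connected.
rho—theta (15): skip — rho and theta already connected.
epsilon—kappa (16): add — endpoints in different components.
MST edges: kappa—theta, alpha—zeta, delta—zeta, delta—rho, kappa—rho, epsilon—kappa; total weight 2+6+8+12+13+16 = 57.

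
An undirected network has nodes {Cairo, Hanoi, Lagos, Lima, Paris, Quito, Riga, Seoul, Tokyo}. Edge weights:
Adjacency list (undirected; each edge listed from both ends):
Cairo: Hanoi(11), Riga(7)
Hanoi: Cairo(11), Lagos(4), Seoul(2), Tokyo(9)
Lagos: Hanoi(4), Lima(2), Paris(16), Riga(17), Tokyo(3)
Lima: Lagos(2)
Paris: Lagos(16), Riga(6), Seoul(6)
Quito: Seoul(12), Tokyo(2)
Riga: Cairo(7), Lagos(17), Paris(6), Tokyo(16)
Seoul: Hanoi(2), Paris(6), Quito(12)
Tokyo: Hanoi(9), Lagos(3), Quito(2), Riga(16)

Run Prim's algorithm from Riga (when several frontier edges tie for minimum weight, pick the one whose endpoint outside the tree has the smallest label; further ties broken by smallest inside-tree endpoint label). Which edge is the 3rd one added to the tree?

Prim's algorithm from Riga:
Step 1: frontier [Paris Riga 6, Cairo Riga 7, Riga Tokyo 16, Lagos Riga 17] → take Paris Riga (6); add Paris.
Step 2: frontier [Paris Seoul 6, Lagos Paris 16, Cairo Riga 7, Riga Tokyo 16, Lagos Riga 17] → take Paris Seoul (6); add Seoul.
Step 3: frontier [Lagos Paris 16, Cairo Riga 7, Riga Tokyo 16, Lagos Riga 17, Hanoi Seoul 2, Quito Seoul 12] → take Hanoi Seoul (2); add Hanoi.
Step 4: frontier [Hanoi Lagos 4, Hanoi Tokyo 9, Cairo Hanoi 11, Lagos Paris 16, Cairo Riga 7, Riga Tokyo 16, Lagos Riga 17, Quito Seoul 12] → take Hanoi Lagos (4); add Lagos.
Step 5: frontier [Hanoi Tokyo 9, Cairo Hanoi 11, Lagos Lima 2, Lagos Tokyo 3, Cairo Riga 7, Riga Tokyo 16, Quito Seoul 12] → take Lagos Lima (2); add Lima.
Step 6: frontier [Hanoi Tokyo 9, Cairo Hanoi 11, Lagos Tokyo 3, Cairo Riga 7, Riga Tokyo 16, Quito Seoul 12] → take Lagos Tokyo (3); add Tokyo.
Step 7: frontier [Cairo Hanoi 11, Cairo Riga 7, Quito Seoul 12, Quito Tokyo 2] → take Quito Tokyo (2); add Quito.
Step 8: frontier [Cairo Hanoi 11, Cairo Riga 7] → take Cairo Riga (7); add Cairo.
The 3rd edge added is Hanoi Seoul.

Hanoi-Seoul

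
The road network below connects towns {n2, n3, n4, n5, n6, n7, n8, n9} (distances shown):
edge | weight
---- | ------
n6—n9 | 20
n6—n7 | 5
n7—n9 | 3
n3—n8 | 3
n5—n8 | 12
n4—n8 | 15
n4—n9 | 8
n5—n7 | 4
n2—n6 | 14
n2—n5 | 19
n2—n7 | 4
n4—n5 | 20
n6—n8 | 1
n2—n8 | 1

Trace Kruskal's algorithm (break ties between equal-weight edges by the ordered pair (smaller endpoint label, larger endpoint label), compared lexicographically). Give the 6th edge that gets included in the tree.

Kruskal's algorithm — process edges by increasing weight (ties by edge label):
n2—n8 (1): add — endpoints in different components.
n6—n8 (1): add — endpoints in different components.
n3—n8 (3): add — endpoints in different components.
n7—n9 (3): add — endpoints in different components.
n2—n7 (4): add — endpoints in different components.
n5—n7 (4): add — endpoints in different components.
n6—n7 (5): skip — n6 and n7 already connected.
n4—n9 (8): add — endpoints in different components.
The 6th edge added is n5—n7.

n5-n7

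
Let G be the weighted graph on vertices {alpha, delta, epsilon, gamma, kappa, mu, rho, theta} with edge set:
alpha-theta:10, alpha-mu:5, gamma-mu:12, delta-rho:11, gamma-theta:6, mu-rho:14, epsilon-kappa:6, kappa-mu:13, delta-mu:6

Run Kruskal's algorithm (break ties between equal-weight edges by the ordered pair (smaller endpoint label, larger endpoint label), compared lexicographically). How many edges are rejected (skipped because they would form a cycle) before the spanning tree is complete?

Kruskal's algorithm — process edges by increasing weight (ties by edge label):
alpha-mu (5): add — endpoints in different components.
delta-mu (6): add — endpoints in different components.
epsilon-kappa (6): add — endpoints in different components.
gamma-theta (6): add — endpoints in different components.
alpha-theta (10): add — endpoints in different components.
delta-rho (11): add — endpoints in different components.
gamma-mu (12): skip — gamma and mu already connected.
kappa-mu (13): add — endpoints in different components.
Edges rejected before the tree was complete: 1.

1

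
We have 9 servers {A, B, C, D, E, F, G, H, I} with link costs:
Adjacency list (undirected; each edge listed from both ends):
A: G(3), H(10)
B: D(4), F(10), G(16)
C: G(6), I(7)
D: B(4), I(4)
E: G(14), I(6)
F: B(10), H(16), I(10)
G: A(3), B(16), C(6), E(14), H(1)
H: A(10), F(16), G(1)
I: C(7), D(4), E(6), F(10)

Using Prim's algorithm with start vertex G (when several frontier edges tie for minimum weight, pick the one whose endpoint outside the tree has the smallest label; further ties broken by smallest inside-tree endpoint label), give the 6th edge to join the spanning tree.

Prim's algorithm from G:
Step 1: cheapest edge leaving the tree is G—H (1); add H.
Step 2: cheapest edge leaving the tree is A—G (3); add A.
Step 3: cheapest edge leaving the tree is C—G (6); add C.
Step 4: cheapest edge leaving the tree is C—I (7); add I.
Step 5: cheapest edge leaving the tree is D—I (4); add D.
Step 6: cheapest edge leaving the tree is B—D (4); add B.
Step 7: cheapest edge leaving the tree is E—I (6); add E.
Step 8: cheapest edge leaving the tree is B—F (10); add F.
The 6th edge added is B—D.

B-D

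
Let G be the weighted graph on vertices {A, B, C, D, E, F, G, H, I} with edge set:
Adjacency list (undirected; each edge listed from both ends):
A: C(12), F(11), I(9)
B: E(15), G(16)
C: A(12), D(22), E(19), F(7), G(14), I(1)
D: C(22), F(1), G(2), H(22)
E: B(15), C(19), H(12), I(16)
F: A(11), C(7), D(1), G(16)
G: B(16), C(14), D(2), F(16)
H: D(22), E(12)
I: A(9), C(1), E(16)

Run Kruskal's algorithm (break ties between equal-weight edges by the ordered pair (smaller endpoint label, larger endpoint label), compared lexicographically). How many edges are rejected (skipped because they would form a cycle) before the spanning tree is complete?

Kruskal: consider edges lightest-first.
C I (1): add — endpoints in different components.
D F (1): add — endpoints in different components.
D G (2): add — endpoints in different components.
C F (7): add — endpoints in different components.
A I (9): add — endpoints in different components.
A F (11): skip — A and F already connected.
A C (12): skip — A and C already connected.
E H (12): add — endpoints in different components.
C G (14): skip — C and G already connected.
B E (15): add — endpoints in different components.
B G (16): add — endpoints in different components.
Edges rejected before the tree was complete: 3.

3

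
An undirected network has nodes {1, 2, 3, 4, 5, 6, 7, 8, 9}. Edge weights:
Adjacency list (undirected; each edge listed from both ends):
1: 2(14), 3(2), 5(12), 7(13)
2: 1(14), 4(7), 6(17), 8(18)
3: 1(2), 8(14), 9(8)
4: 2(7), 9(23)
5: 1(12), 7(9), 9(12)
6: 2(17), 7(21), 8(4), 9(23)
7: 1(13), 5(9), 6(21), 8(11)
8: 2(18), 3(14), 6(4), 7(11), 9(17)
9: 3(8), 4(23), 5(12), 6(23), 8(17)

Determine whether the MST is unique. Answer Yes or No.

Kruskal: consider edges lightest-first.
1—3 (2): add — endpoints in different components.
6—8 (4): add — endpoints in different components.
2—4 (7): add — endpoints in different components.
3—9 (8): add — endpoints in different components.
5—7 (9): add — endpoints in different components.
7—8 (11): add — endpoints in different components.
1—5 (12): add — endpoints in different components.
5—9 (12): skip — 5 and 9 already connected.
1—7 (13): skip — 1 and 7 already connected.
1—2 (14): add — endpoints in different components.
Non-tree edge 5—9 has weight 12, equal to the heaviest edge on its tree cycle — swapping gives another MST of the same weight. Not unique.

No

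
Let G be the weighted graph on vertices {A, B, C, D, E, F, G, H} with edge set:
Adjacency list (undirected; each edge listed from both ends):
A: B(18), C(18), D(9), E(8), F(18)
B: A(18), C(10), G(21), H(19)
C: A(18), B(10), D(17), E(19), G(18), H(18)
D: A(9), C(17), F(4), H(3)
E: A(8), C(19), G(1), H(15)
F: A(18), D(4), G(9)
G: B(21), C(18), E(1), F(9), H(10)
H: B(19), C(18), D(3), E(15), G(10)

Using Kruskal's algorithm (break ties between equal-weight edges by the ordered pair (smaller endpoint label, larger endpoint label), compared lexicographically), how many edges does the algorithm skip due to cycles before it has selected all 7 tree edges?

3

Kruskal: consider edges lightest-first.
E—G (1): add — endpoints in different components.
D—H (3): add — endpoints in different components.
D—F (4): add — endpoints in different components.
A—E (8): add — endpoints in different components.
A—D (9): add — endpoints in different components.
F—G (9): skip — F and G already connected.
B—C (10): add — endpoints in different components.
G—H (10): skip — G and H already connected.
E—H (15): skip — E and H already connected.
C—D (17): add — endpoints in different components.
Edges rejected before the tree was complete: 3.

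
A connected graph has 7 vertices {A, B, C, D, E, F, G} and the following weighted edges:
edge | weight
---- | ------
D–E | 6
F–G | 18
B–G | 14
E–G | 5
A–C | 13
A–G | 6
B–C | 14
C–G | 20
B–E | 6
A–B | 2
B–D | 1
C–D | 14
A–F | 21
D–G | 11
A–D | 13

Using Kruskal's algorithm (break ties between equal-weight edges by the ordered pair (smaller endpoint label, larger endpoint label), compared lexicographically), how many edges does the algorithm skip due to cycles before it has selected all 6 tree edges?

7

Kruskal's algorithm — process edges by increasing weight (ties by edge label):
B–D (1): add — endpoints in different components.
A–B (2): add — endpoints in different components.
E–G (5): add — endpoints in different components.
A–G (6): add — endpoints in different components.
B–E (6): skip — B and E already connected.
D–E (6): skip — D and E already connected.
D–G (11): skip — D and G already connected.
A–C (13): add — endpoints in different components.
A–D (13): skip — A and D already connected.
B–C (14): skip — B and C already connected.
B–G (14): skip — B and G already connected.
C–D (14): skip — C and D already connected.
F–G (18): add — endpoints in different components.
Edges rejected before the tree was complete: 7.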